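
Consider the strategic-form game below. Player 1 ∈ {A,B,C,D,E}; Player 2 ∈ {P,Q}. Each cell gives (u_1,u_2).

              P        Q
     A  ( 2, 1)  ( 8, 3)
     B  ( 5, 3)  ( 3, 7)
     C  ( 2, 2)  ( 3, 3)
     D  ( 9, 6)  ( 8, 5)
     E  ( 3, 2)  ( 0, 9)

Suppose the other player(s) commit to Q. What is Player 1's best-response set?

argmax u_1 = {A,D}

u_1(A vs Q) = 8
u_1(B vs Q) = 3
u_1(C vs Q) = 3
u_1(D vs Q) = 8
u_1(E vs Q) = 0
max payoff 8 at {A,D}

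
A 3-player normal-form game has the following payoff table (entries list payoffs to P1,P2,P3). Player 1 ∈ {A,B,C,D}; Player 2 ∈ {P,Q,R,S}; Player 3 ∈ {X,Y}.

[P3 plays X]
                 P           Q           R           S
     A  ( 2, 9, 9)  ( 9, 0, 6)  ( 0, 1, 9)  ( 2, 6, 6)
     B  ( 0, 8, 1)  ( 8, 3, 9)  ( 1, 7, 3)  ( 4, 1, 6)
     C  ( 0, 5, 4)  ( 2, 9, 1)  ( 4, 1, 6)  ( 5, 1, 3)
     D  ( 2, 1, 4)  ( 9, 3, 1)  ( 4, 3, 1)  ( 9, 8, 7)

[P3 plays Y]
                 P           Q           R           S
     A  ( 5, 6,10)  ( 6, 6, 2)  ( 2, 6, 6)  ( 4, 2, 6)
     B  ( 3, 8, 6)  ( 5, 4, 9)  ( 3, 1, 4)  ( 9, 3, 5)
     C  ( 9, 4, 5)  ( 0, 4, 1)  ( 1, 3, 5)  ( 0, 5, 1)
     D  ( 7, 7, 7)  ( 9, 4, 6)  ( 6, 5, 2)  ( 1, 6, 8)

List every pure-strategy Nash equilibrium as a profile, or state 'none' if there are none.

Equilibria: none

(A,P,X): not NE [P3→Y gives 10>9]
(A,P,Y): not NE [P1→C gives 9>5]
(A,Q,X): not NE [P2→P gives 9>0]
(A,Q,Y): not NE [P1→D gives 9>6; P3→X gives 6>2]
(A,R,X): not NE [P1→D gives 4>0; P2→P gives 9>1]
(A,R,Y): not NE [P1→D gives 6>2; P3→X gives 9>6]
(A,S,X): not NE [P1→D gives 9>2; P2→P gives 9>6]
(A,S,Y): not NE [P1→B gives 9>4; P2→R gives 6>2]
(B,P,X): not NE [P1→D gives 2>0; P3→Y gives 6>1]
(B,P,Y): not NE [P1→C gives 9>3]
(B,Q,X): not NE [P1→D gives 9>8; P2→P gives 8>3]
(B,Q,Y): not NE [P1→D gives 9>5; P2→P gives 8>4]
(B,R,X): not NE [P1→D gives 4>1; P2→P gives 8>7; P3→Y gives 4>3]
(B,R,Y): not NE [P1→D gives 6>3; P2→P gives 8>1]
(B,S,X): not NE [P1→D gives 9>4; P2→P gives 8>1]
(B,S,Y): not NE [P2→P gives 8>3; P3→X gives 6>5]
(C,P,X): not NE [P1→D gives 2>0; P2→Q gives 9>5; P3→Y gives 5>4]
(C,P,Y): not NE [P2→S gives 5>4]
(C,Q,X): not NE [P1→D gives 9>2]
(C,Q,Y): not NE [P1→D gives 9>0; P2→S gives 5>4]
(C,R,X): not NE [P2→Q gives 9>1]
(C,R,Y): not NE [P1→D gives 6>1; P2→S gives 5>3; P3→X gives 6>5]
(C,S,X): not NE [P1→D gives 9>5; P2→Q gives 9>1]
(C,S,Y): not NE [P1→B gives 9>0; P3→X gives 3>1]
(D,P,X): not NE [P2→S gives 8>1; P3→Y gives 7>4]
(D,P,Y): not NE [P1→C gives 9>7]
(D,Q,X): not NE [P2→S gives 8>3; P3→Y gives 6>1]
(D,Q,Y): not NE [P2→P gives 7>4]
(D,R,X): not NE [P2→S gives 8>3; P3→Y gives 2>1]
(D,R,Y): not NE [P2→P gives 7>5]
(D,S,X): not NE [P3→Y gives 8>7]
(D,S,Y): not NE [P1→B gives 9>1; P2→P gives 7>6]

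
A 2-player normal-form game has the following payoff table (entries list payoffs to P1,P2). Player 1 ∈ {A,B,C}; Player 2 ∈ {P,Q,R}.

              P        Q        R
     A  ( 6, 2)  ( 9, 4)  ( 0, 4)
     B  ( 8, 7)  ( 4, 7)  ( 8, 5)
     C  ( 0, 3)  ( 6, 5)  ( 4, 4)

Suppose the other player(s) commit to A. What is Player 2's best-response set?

u_2(P vs A) = 2
u_2(Q vs A) = 4
u_2(R vs A) = 4
max payoff 4 at {Q,R}

BR_2 = {Q,R}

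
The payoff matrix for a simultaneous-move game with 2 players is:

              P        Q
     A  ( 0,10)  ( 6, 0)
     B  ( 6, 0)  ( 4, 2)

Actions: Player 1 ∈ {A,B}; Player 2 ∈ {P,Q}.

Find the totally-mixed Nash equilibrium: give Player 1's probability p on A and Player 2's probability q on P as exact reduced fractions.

P1 indiff ⇒ q·0+(1-q)·6 = q·6+(1-q)·4 ⇒ q(-6) = (1-q)(-2) ⇒ q = 1/4
P2 indiff ⇒ p·10+(1-p)·0 = p·0+(1-p)·2 ⇒ p(10) = (1-p)(2) ⇒ p = 1/6

P1 mixes 1/6 on A; P2 mixes 1/4 on P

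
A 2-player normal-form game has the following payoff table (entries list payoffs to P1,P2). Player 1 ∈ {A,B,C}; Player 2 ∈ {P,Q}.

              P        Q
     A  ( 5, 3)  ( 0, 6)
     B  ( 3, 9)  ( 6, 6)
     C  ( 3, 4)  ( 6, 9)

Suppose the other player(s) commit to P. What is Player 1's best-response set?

argmax u_1 = {A}

u_1(A vs P) = 5
u_1(B vs P) = 3
u_1(C vs P) = 3
max payoff 5 at {A}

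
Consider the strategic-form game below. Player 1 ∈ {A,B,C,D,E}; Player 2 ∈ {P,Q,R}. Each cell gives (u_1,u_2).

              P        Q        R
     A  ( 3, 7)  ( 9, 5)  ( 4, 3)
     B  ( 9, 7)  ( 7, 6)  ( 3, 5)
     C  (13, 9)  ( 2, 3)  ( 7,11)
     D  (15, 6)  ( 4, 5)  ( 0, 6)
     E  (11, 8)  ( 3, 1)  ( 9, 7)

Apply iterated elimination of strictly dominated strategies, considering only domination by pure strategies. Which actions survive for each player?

P2 drop Q (P beats it: A:7>5 B:7>6 C:9>3 D:6>5 E:8>1)
P1 drop A (C beats it: P:13>3 R:7>4)
P1 drop B (C beats it: P:13>9 R:7>3)
P1→{C,D,E} P2→{P,R}

Remaining: P1:{C,D,E} P2:{P,R}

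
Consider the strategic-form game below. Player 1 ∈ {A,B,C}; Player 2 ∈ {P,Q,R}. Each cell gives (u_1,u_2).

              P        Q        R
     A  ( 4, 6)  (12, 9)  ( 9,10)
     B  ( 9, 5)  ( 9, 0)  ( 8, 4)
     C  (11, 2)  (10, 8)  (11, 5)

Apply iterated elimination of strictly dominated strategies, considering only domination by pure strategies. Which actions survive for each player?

P1 drop B (C beats it: P:11>9 Q:10>9 R:11>8)
P2 drop P (Q beats it: A:9>6 C:8>2)
P1→{A,C} P2→{Q,R}

Survivors P1:{A,C} P2:{Q,R}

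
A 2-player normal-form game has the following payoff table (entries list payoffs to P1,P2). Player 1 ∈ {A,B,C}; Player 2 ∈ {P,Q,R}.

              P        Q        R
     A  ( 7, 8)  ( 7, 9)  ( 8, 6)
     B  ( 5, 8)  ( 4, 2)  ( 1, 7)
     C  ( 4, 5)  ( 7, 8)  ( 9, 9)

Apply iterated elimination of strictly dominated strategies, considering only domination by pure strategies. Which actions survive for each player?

P1 drop B (A beats it: P:7>5 Q:7>4 R:8>1)
P2 drop P (Q beats it: A:9>8 C:8>5)
P1→{A,C} P2→{Q,R}

Remaining: P1:{A,C} P2:{Q,R}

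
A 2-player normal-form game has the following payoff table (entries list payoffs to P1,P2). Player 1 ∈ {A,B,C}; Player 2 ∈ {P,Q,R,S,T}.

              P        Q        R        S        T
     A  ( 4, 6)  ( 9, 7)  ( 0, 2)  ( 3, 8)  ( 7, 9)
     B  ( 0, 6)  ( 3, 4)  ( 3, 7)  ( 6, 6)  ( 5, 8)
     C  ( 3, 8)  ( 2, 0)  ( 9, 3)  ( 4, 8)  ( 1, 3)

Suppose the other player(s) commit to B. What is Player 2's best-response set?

u_2(P vs B) = 6
u_2(Q vs B) = 4
u_2(R vs B) = 7
u_2(S vs B) = 6
u_2(T vs B) = 8
max payoff 8 at {T}

argmax u_2 = {T}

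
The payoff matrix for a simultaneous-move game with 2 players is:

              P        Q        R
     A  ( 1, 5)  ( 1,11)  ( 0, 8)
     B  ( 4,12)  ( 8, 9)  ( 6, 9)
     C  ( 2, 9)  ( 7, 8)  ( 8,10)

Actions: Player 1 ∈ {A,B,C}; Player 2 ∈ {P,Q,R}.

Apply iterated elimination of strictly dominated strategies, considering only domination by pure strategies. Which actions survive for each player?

IESDS → P1:{B,C} P2:{P,R}

P1 drop A (B beats it: P:4>1 Q:8>1 R:6>0)
P2 drop Q (P beats it: B:12>9 C:9>8)
P1→{B,C} P2→{P,R}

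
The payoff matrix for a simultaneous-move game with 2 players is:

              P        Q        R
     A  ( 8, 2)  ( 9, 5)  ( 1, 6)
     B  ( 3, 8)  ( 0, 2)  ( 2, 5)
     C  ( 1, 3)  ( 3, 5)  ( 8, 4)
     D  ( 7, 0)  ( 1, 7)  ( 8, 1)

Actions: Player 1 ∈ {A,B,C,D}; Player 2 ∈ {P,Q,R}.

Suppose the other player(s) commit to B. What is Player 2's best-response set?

BR_2 = {P}

u_2(P vs B) = 8
u_2(Q vs B) = 2
u_2(R vs B) = 5
max payoff 8 at {P}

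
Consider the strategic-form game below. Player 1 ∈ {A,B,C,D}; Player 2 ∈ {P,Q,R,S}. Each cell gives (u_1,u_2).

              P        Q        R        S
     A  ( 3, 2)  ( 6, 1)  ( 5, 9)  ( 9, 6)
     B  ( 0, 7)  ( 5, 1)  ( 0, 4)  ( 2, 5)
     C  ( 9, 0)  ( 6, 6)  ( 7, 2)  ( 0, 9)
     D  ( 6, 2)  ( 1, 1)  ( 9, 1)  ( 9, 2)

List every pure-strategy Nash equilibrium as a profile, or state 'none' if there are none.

(A,P): not NE [P1→C gives 9>3; P2→R gives 9>2]
(A,Q): not NE [P2→R gives 9>1]
(A,R): not NE [P1→D gives 9>5]
(A,S): not NE [P2→R gives 9>6]
(B,P): not NE [P1→C gives 9>0]
(B,Q): not NE [P1→C gives 6>5; P2→P gives 7>1]
(B,R): not NE [P1→D gives 9>0; P2→P gives 7>4]
(B,S): not NE [P1→D gives 9>2; P2→P gives 7>5]
(C,P): not NE [P2→S gives 9>0]
(C,Q): not NE [P2→S gives 9>6]
(C,R): not NE [P1→D gives 9>7; P2→S gives 9>2]
(C,S): not NE [P1→D gives 9>0]
(D,P): not NE [P1→C gives 9>6]
(D,Q): not NE [P1→C gives 6>1; P2→S gives 2>1]
(D,R): not NE [P2→S gives 2>1]
(D,S): NE

PSNE = {(D,S)}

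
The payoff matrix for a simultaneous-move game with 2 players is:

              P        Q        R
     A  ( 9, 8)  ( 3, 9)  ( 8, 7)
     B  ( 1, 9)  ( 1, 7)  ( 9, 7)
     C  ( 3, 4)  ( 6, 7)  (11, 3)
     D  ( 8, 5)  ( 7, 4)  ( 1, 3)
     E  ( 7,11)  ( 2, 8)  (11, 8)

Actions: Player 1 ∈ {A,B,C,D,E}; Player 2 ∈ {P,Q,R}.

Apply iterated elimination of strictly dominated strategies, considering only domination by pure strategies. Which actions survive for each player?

IESDS → P1:{A,D} P2:{P,Q}

P1 drop B (C beats it: P:3>1 Q:6>1 R:11>9)
P2 drop R (P beats it: A:8>7 C:4>3 D:5>3 E:11>8)
P1 drop C (D beats it: P:8>3 Q:7>6)
P1 drop E (A beats it: P:9>7 Q:3>2)
P1→{A,D} P2→{P,Q}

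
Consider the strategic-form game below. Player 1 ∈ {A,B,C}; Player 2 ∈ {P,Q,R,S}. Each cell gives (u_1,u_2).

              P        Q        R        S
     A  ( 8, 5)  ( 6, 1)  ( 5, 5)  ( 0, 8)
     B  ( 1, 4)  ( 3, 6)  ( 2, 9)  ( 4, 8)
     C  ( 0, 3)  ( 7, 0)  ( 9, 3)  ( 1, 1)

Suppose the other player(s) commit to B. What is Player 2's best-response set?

u_2(P vs B) = 4
u_2(Q vs B) = 6
u_2(R vs B) = 9
u_2(S vs B) = 8
max payoff 9 at {R}

BR_2 = {R}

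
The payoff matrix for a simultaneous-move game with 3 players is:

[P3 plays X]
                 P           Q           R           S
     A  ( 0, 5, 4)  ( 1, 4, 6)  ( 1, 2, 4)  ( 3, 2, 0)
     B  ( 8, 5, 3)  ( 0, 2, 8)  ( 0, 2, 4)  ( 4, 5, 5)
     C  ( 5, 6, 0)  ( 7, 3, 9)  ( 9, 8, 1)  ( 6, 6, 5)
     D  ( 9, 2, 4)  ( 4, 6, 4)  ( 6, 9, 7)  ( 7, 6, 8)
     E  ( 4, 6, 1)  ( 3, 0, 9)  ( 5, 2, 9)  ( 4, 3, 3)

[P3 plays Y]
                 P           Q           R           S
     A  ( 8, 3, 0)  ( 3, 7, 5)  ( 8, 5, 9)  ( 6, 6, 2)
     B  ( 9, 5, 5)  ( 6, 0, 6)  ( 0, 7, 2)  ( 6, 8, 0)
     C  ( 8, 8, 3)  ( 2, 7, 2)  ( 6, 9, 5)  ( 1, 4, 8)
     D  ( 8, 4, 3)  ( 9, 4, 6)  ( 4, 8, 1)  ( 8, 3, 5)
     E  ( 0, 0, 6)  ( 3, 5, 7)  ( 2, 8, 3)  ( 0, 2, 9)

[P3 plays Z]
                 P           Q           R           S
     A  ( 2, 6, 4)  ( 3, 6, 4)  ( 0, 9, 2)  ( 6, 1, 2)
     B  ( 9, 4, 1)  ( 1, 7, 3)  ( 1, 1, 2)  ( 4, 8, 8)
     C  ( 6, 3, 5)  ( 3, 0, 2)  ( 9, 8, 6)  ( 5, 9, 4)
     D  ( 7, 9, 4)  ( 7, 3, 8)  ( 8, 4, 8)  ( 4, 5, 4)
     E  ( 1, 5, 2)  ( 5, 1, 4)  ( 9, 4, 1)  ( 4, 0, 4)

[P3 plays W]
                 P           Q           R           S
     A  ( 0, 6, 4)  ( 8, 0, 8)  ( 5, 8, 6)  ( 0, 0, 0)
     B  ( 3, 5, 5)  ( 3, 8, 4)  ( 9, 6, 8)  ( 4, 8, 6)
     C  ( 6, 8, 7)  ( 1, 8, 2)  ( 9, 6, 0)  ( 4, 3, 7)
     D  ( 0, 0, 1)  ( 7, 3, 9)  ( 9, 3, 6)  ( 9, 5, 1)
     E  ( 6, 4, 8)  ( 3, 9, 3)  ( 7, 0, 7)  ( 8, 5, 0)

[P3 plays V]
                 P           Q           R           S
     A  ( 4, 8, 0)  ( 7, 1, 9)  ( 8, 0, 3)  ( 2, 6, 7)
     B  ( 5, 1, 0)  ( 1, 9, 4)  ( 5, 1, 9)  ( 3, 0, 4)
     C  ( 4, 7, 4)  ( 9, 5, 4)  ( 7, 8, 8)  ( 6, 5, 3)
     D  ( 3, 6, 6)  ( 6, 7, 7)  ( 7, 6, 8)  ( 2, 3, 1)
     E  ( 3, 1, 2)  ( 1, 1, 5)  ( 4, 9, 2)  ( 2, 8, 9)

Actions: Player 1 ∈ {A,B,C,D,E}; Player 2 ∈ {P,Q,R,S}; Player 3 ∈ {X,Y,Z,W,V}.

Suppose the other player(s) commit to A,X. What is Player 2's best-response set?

argmax u_2 = {P}

u_2(P vs A,X) = 5
u_2(Q vs A,X) = 4
u_2(R vs A,X) = 2
u_2(S vs A,X) = 2
max payoff 5 at {P}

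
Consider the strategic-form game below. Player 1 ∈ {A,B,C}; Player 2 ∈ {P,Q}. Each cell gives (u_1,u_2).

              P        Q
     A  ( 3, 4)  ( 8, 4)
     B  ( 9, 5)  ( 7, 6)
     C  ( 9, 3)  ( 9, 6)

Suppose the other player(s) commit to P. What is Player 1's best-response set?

u_1(A vs P) = 3
u_1(B vs P) = 9
u_1(C vs P) = 9
max payoff 9 at {B,C}

BR_1 = {B,C}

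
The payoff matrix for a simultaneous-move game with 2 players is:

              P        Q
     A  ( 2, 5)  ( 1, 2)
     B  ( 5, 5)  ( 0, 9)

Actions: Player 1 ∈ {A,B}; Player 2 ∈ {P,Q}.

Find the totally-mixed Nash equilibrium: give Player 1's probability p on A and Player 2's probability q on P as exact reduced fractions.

P1 mixes 4/7 on A; P2 mixes 1/4 on P

P1 indiff ⇒ q·2+(1-q)·1 = q·5+(1-q)·0 ⇒ q(-3) = (1-q)(-1) ⇒ q = 1/4
P2 indiff ⇒ p·5+(1-p)·5 = p·2+(1-p)·9 ⇒ p(3) = (1-p)(4) ⇒ p = 4/7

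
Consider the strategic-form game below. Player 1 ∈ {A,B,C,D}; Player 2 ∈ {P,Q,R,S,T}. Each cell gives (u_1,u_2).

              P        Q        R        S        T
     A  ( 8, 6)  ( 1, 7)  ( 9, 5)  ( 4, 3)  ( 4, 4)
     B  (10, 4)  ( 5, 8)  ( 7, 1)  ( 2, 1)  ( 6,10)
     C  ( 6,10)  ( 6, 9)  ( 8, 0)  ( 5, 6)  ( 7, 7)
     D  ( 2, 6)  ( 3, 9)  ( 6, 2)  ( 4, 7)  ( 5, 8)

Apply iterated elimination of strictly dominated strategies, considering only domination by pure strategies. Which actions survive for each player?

P1 drop D (C beats it: P:6>2 Q:6>3 R:8>6 S:5>4 T:7>5)
P2 drop R (P beats it: A:6>5 B:4>1 C:10>0)
P2 drop S (P beats it: A:6>3 B:4>1 C:10>6)
P1 drop A (B beats it: P:10>8 Q:5>1 T:6>4)
P1→{B,C} P2→{P,Q,T}

IESDS → P1:{B,C} P2:{P,Q,T}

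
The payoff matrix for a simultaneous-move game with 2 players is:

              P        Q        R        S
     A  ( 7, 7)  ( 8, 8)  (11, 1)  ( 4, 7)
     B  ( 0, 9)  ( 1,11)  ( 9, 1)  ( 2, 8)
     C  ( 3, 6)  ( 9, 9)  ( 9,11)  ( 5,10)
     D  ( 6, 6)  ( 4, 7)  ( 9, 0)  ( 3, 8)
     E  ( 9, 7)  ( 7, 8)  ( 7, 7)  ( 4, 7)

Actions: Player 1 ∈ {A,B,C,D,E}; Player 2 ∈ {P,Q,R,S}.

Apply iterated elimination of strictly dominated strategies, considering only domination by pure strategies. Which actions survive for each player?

P1 drop B (A beats it: P:7>0 Q:8>1 R:11>9 S:4>2)
P1 drop D (A beats it: P:7>6 Q:8>4 R:11>9 S:4>3)
P2 drop P (Q beats it: A:8>7 C:9>6 E:8>7)
P1 drop E (C beats it: Q:9>7 R:9>7 S:5>4)
P1→{A,C} P2→{Q,R,S}

Survivors P1:{A,C} P2:{Q,R,S}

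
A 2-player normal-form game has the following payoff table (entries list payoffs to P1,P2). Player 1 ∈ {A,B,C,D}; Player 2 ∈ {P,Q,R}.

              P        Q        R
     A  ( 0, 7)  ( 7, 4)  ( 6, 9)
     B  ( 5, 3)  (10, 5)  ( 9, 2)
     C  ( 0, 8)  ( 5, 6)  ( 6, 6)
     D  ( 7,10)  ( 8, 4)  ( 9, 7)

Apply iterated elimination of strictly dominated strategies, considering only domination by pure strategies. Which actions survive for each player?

P1 drop A (B beats it: P:5>0 Q:10>7 R:9>6)
P1 drop C (B beats it: P:5>0 Q:10>5 R:9>6)
P2 drop R (P beats it: B:3>2 D:10>7)
P1→{B,D} P2→{P,Q}

IESDS → P1:{B,D} P2:{P,Q}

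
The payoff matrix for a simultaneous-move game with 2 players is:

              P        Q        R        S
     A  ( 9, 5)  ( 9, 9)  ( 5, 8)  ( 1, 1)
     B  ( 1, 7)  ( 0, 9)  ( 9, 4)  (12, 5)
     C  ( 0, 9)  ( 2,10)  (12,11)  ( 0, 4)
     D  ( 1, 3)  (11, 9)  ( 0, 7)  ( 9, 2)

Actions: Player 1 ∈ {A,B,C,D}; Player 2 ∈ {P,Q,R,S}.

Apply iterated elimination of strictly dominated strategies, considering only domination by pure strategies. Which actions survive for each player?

IESDS → P1:{A,C,D} P2:{Q,R}

P2 drop P (Q beats it: A:9>5 B:9>7 C:10>9 D:9>3)
P2 drop S (Q beats it: A:9>1 B:9>5 C:10>4 D:9>2)
P1 drop B (C beats it: Q:2>0 R:12>9)
P1→{A,C,D} P2→{Q,R}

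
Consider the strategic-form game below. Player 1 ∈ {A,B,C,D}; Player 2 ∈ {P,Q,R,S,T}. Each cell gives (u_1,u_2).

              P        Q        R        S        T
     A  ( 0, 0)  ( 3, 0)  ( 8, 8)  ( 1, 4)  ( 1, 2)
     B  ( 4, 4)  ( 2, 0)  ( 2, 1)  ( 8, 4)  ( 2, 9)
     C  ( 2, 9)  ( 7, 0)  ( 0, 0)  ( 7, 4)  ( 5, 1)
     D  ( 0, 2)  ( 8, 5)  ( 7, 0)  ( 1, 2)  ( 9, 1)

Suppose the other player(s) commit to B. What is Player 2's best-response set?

BR_2 = {T}

u_2(P vs B) = 4
u_2(Q vs B) = 0
u_2(R vs B) = 1
u_2(S vs B) = 4
u_2(T vs B) = 9
max payoff 9 at {T}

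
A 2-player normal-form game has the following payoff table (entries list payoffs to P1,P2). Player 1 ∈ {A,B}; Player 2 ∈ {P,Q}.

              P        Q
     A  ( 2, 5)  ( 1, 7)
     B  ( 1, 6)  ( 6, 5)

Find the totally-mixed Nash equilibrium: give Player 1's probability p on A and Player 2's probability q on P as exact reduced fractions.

p=1/3, q=5/6

P1 indiff ⇒ q·2+(1-q)·1 = q·1+(1-q)·6 ⇒ q(1) = (1-q)(5) ⇒ q = 5/6
P2 indiff ⇒ p·5+(1-p)·6 = p·7+(1-p)·5 ⇒ p(-2) = (1-p)(-1) ⇒ p = 1/3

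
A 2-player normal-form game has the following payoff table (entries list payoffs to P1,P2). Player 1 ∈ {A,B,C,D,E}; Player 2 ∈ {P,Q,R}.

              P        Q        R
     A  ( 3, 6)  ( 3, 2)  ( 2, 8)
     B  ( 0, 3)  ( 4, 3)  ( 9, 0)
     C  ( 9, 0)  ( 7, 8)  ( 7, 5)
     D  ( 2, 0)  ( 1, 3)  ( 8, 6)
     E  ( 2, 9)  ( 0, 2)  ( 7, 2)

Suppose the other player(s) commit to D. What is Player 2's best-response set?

u_2(P vs D) = 0
u_2(Q vs D) = 3
u_2(R vs D) = 6
max payoff 6 at {R}

P2 best: {R}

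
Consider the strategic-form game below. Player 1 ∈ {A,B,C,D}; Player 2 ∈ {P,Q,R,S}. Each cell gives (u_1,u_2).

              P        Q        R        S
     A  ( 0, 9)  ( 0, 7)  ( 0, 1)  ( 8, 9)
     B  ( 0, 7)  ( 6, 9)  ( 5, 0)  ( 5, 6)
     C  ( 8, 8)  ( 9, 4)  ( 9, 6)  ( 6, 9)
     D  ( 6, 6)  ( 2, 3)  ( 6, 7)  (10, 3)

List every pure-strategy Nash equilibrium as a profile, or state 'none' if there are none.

PSNE: ∅

(A,P): not NE [P1→C gives 8>0]
(A,Q): not NE [P1→C gives 9>0; P2→S gives 9>7]
(A,R): not NE [P1→C gives 9>0; P2→S gives 9>1]
(A,S): not NE [P1→D gives 10>8]
(B,P): not NE [P1→C gives 8>0; P2→Q gives 9>7]
(B,Q): not NE [P1→C gives 9>6]
(B,R): not NE [P1→C gives 9>5; P2→Q gives 9>0]
(B,S): not NE [P1→D gives 10>5; P2→Q gives 9>6]
(C,P): not NE [P2→S gives 9>8]
(C,Q): not NE [P2→S gives 9>4]
(C,R): not NE [P2→S gives 9>6]
(C,S): not NE [P1→D gives 10>6]
(D,P): not NE [P1→C gives 8>6; P2→R gives 7>6]
(D,Q): not NE [P1→C gives 9>2; P2→R gives 7>3]
(D,R): not NE [P1→C gives 9>6]
(D,S): not NE [P2→R gives 7>3]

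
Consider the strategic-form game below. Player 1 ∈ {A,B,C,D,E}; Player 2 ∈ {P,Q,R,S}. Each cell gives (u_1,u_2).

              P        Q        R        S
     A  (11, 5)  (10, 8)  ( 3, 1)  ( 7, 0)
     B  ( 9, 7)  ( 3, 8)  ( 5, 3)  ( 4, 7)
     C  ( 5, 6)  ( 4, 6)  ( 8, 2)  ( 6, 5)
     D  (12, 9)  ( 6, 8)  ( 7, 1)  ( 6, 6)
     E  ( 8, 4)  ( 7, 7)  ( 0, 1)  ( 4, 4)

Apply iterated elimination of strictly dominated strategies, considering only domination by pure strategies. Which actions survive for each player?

IESDS → P1:{A,D} P2:{P,Q}

P1 drop B (D beats it: P:12>9 Q:6>3 R:7>5 S:6>4)
P1 drop E (A beats it: P:11>8 Q:10>7 R:3>0 S:7>4)
P2 drop R (P beats it: A:5>1 C:6>2 D:9>1)
P1 drop C (A beats it: P:11>5 Q:10>4 S:7>6)
P2 drop S (P beats it: A:5>0 D:9>6)
P1→{A,D} P2→{P,Q}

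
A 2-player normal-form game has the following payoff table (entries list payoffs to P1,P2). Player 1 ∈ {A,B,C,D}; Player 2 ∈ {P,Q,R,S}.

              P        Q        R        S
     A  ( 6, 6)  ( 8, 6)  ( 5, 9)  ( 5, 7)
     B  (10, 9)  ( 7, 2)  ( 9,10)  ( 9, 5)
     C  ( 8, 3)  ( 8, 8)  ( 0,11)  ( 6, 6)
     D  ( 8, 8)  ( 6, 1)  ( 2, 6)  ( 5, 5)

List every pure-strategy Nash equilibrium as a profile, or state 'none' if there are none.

(A,P): not NE [P1→B gives 10>6; P2→R gives 9>6]
(A,Q): not NE [P2→R gives 9>6]
(A,R): not NE [P1→B gives 9>5]
(A,S): not NE [P1→B gives 9>5; P2→R gives 9>7]
(B,P): not NE [P2→R gives 10>9]
(B,Q): not NE [P1→C gives 8>7; P2→R gives 10>2]
(B,R): NE
(B,S): not NE [P2→R gives 10>5]
(C,P): not NE [P1→B gives 10>8; P2→R gives 11>3]
(C,Q): not NE [P2→R gives 11>8]
(C,R): not NE [P1→B gives 9>0]
(C,S): not NE [P1→B gives 9>6; P2→R gives 11>6]
(D,P): not NE [P1→B gives 10>8]
(D,Q): not NE [P1→C gives 8>6; P2→P gives 8>1]
(D,R): not NE [P1→B gives 9>2; P2→P gives 8>6]
(D,S): not NE [P1→B gives 9>5; P2→P gives 8>5]

Nash profiles: (B,R)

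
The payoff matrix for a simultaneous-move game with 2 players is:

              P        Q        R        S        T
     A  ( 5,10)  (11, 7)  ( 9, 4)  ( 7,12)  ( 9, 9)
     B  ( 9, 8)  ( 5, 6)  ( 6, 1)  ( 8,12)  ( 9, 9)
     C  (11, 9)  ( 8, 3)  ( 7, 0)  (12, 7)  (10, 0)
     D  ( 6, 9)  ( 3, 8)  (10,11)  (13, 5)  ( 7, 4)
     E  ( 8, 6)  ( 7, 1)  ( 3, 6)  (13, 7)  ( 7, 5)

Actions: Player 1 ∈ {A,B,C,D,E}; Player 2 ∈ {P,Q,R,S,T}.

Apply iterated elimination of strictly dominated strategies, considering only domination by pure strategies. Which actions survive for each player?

IESDS → P1:{C,D,E} P2:{P,R,S}

P1 drop B (C beats it: P:11>9 Q:8>5 R:7>6 S:12>8 T:10>9)
P2 drop Q (P beats it: A:10>7 C:9>3 D:9>8 E:6>1)
P2 drop T (P beats it: A:10>9 C:9>0 D:9>4 E:6>5)
P1 drop A (D beats it: P:6>5 R:10>9 S:13>7)
P1→{C,D,E} P2→{P,R,S}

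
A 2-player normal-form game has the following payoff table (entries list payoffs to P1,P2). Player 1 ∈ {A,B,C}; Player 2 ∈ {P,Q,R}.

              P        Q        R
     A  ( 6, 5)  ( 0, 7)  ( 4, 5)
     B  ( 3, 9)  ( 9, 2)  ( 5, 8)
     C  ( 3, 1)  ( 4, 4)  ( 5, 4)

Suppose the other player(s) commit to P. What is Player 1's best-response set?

u_1(A vs P) = 6
u_1(B vs P) = 3
u_1(C vs P) = 3
max payoff 6 at {A}

P1 best: {A}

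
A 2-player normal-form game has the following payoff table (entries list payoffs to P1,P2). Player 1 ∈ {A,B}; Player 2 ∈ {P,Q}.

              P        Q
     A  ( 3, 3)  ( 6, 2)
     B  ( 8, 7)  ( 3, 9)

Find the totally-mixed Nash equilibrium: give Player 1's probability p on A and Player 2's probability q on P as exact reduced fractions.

P1 indiff ⇒ q·3+(1-q)·6 = q·8+(1-q)·3 ⇒ q(-5) = (1-q)(-3) ⇒ q = 3/8
P2 indiff ⇒ p·3+(1-p)·7 = p·2+(1-p)·9 ⇒ p(1) = (1-p)(2) ⇒ p = 2/3

p=2/3, q=3/8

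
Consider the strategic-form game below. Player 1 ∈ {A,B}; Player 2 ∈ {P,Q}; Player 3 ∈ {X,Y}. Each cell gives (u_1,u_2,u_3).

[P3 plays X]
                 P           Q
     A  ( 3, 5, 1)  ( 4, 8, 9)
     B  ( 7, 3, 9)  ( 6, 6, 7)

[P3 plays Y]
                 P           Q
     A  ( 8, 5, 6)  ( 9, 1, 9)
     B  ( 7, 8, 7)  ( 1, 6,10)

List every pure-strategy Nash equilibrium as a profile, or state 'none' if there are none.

(A,P,X): not NE [P1→B gives 7>3; P2→Q gives 8>5; P3→Y gives 6>1]
(A,P,Y): NE
(A,Q,X): not NE [P1→B gives 6>4]
(A,Q,Y): not NE [P2→P gives 5>1]
(B,P,X): not NE [P2→Q gives 6>3]
(B,P,Y): not NE [P1→A gives 8>7; P3→X gives 9>7]
(B,Q,X): not NE [P3→Y gives 10>7]
(B,Q,Y): not NE [P1→A gives 9>1; P2→P gives 8>6]

PSNE = {(A,P,Y)}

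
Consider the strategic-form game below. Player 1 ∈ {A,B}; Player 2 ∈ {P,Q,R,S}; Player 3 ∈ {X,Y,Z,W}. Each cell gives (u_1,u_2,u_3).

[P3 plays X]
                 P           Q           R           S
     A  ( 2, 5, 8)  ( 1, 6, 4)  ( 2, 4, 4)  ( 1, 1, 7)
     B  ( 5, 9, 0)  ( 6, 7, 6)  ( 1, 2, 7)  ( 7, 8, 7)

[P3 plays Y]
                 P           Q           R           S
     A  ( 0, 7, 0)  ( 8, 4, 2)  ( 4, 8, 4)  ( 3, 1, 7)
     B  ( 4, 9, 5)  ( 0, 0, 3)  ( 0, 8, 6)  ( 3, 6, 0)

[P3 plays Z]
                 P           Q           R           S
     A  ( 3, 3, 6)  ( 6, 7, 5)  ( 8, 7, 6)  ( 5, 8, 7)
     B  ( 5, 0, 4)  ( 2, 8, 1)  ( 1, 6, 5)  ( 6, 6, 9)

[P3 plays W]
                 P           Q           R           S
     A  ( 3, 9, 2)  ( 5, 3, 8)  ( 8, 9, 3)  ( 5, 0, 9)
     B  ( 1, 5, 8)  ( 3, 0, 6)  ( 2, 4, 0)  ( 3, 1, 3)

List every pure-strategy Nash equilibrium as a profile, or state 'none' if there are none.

(A,P,X): not NE [P1→B gives 5>2; P2→Q gives 6>5]
(A,P,Y): not NE [P1→B gives 4>0; P2→R gives 8>7; P3→X gives 8>0]
(A,P,Z): not NE [P1→B gives 5>3; P2→S gives 8>3; P3→X gives 8>6]
(A,P,W): not NE [P3→X gives 8>2]
(A,Q,X): not NE [P1→B gives 6>1; P3→W gives 8>4]
(A,Q,Y): not NE [P2→R gives 8>4; P3→W gives 8>2]
(A,Q,Z): not NE [P2→S gives 8>7; P3→W gives 8>5]
(A,Q,W): not NE [P2→R gives 9>3]
(A,R,X): not NE [P2→Q gives 6>4; P3→Z gives 6>4]
(A,R,Y): not NE [P3→Z gives 6>4]
(A,R,Z): not NE [P2→S gives 8>7]
(A,R,W): not NE [P3→Z gives 6>3]
(A,S,X): not NE [P1→B gives 7>1; P2→Q gives 6>1; P3→W gives 9>7]
(A,S,Y): not NE [P2→R gives 8>1; P3→W gives 9>7]
(A,S,Z): not NE [P1→B gives 6>5; P3→W gives 9>7]
(A,S,W): not NE [P2→R gives 9>0]
(B,P,X): not NE [P3→W gives 8>0]
(B,P,Y): not NE [P3→W gives 8>5]
(B,P,Z): not NE [P2→Q gives 8>0; P3→W gives 8>4]
(B,P,W): not NE [P1→A gives 3>1]
(B,Q,X): not NE [P2→P gives 9>7]
(B,Q,Y): not NE [P1→A gives 8>0; P2→P gives 9>0; P3→W gives 6>3]
(B,Q,Z): not NE [P1→A gives 6>2; P3→W gives 6>1]
(B,Q,W): not NE [P1→A gives 5>3; P2→P gives 5>0]
(B,R,X): not NE [P1→A gives 2>1; P2→P gives 9>2]
(B,R,Y): not NE [P1→A gives 4>0; P2→P gives 9>8; P3→X gives 7>6]
(B,R,Z): not NE [P1→A gives 8>1; P2→Q gives 8>6; P3→X gives 7>5]
(B,R,W): not NE [P1→A gives 8>2; P2→P gives 5>4; P3→X gives 7>0]
(B,S,X): not NE [P2→P gives 9>8; P3→Z gives 9>7]
(B,S,Y): not NE [P2→P gives 9>6; P3→Z gives 9>0]
(B,S,Z): not NE [P2→Q gives 8>6]
(B,S,W): not NE [P1→A gives 5>3; P2→P gives 5>1; P3→Z gives 9>3]

No pure NE.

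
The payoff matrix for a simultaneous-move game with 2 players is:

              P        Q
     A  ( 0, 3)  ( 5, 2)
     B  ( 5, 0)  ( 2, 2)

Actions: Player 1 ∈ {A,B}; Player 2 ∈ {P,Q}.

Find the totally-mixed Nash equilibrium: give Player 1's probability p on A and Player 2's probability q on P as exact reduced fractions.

(p,q) = (2/3, 3/8)

P1 indiff ⇒ q·0+(1-q)·5 = q·5+(1-q)·2 ⇒ q(-5) = (1-q)(-3) ⇒ q = 3/8
P2 indiff ⇒ p·3+(1-p)·0 = p·2+(1-p)·2 ⇒ p(1) = (1-p)(2) ⇒ p = 2/3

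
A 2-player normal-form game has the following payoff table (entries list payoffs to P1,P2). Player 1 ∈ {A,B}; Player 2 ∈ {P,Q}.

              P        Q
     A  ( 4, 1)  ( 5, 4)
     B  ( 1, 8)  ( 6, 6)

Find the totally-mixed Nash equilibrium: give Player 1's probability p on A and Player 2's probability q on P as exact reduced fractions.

P1 indiff ⇒ q·4+(1-q)·5 = q·1+(1-q)·6 ⇒ q(3) = (1-q)(1) ⇒ q = 1/4
P2 indiff ⇒ p·1+(1-p)·8 = p·4+(1-p)·6 ⇒ p(-3) = (1-p)(-2) ⇒ p = 2/5

P1 mixes 2/5 on A; P2 mixes 1/4 on P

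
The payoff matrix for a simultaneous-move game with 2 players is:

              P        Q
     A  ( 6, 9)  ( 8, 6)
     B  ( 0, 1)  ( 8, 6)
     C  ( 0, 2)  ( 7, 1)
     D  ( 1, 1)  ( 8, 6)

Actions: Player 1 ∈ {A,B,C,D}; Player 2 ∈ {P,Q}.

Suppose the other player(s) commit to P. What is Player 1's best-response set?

u_1(A vs P) = 6
u_1(B vs P) = 0
u_1(C vs P) = 0
u_1(D vs P) = 1
max payoff 6 at {A}

argmax u_1 = {A}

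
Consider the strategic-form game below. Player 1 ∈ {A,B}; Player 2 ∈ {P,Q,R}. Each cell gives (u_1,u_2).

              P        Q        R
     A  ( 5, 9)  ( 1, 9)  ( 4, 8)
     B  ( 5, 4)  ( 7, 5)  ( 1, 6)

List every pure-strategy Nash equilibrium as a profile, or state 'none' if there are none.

(A,P): NE
(A,Q): not NE [P1→B gives 7>1]
(A,R): not NE [P2→Q gives 9>8]
(B,P): not NE [P2→R gives 6>4]
(B,Q): not NE [P2→R gives 6>5]
(B,R): not NE [P1→A gives 4>1]

NE set: (A,P)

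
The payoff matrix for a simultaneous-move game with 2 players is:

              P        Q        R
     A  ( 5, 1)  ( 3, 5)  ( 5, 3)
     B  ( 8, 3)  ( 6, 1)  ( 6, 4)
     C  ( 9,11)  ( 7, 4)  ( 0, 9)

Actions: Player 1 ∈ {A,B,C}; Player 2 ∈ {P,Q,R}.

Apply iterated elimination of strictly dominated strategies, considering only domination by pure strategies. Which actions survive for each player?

IESDS → P1:{B,C} P2:{P,R}

P1 drop A (B beats it: P:8>5 Q:6>3 R:6>5)
P2 drop Q (P beats it: B:3>1 C:11>4)
P1→{B,C} P2→{P,R}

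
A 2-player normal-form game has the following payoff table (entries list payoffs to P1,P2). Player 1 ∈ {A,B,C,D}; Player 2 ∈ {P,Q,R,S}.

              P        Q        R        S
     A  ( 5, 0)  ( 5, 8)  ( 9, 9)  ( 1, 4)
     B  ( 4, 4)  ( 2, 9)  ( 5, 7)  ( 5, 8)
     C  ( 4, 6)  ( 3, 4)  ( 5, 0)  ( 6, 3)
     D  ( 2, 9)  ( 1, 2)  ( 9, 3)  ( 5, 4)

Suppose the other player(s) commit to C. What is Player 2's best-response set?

P2 best: {P}

u_2(P vs C) = 6
u_2(Q vs C) = 4
u_2(R vs C) = 0
u_2(S vs C) = 3
max payoff 6 at {P}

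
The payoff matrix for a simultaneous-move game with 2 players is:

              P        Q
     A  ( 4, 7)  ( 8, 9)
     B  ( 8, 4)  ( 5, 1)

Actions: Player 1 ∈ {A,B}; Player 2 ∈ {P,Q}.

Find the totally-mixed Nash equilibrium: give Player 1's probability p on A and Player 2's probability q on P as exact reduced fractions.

P1 indiff ⇒ q·4+(1-q)·8 = q·8+(1-q)·5 ⇒ q(-4) = (1-q)(-3) ⇒ q = 3/7
P2 indiff ⇒ p·7+(1-p)·4 = p·9+(1-p)·1 ⇒ p(-2) = (1-p)(-3) ⇒ p = 3/5

P1 mixes 3/5 on A; P2 mixes 3/7 on P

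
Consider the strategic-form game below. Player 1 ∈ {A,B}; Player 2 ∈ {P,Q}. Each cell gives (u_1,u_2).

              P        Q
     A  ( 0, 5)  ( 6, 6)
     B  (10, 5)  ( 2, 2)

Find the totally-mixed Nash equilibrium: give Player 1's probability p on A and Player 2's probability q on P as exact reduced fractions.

(p,q) = (3/4, 2/7)

P1 indiff ⇒ q·0+(1-q)·6 = q·10+(1-q)·2 ⇒ q(-10) = (1-q)(-4) ⇒ q = 2/7
P2 indiff ⇒ p·5+(1-p)·5 = p·6+(1-p)·2 ⇒ p(-1) = (1-p)(-3) ⇒ p = 3/4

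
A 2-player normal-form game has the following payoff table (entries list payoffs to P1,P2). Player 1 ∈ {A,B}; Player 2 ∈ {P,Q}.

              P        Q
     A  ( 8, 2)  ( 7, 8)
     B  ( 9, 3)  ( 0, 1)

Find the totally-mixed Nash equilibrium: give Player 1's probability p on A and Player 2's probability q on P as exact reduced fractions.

P1 indiff ⇒ q·8+(1-q)·7 = q·9+(1-q)·0 ⇒ q(-1) = (1-q)(-7) ⇒ q = 7/8
P2 indiff ⇒ p·2+(1-p)·3 = p·8+(1-p)·1 ⇒ p(-6) = (1-p)(-2) ⇒ p = 1/4

p=1/4, q=7/8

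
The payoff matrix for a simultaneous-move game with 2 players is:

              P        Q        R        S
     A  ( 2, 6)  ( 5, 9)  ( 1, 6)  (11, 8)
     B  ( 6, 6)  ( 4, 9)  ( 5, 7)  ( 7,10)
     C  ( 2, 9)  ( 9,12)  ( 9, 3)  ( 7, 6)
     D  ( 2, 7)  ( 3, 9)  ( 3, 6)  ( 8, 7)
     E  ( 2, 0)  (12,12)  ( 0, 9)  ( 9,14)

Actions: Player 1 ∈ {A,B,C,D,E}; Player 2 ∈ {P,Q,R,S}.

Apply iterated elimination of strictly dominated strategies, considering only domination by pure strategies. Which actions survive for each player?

Survivors P1:{A,E} P2:{Q,S}

P2 drop P (Q beats it: A:9>6 B:9>6 C:12>9 D:9>7 E:12>0)
P2 drop R (Q beats it: A:9>6 B:9>7 C:12>3 D:9>6 E:12>9)
P1 drop B (A beats it: Q:5>4 S:11>7)
P1 drop C (E beats it: Q:12>9 S:9>7)
P1 drop D (A beats it: Q:5>3 S:11>8)
P1→{A,E} P2→{Q,S}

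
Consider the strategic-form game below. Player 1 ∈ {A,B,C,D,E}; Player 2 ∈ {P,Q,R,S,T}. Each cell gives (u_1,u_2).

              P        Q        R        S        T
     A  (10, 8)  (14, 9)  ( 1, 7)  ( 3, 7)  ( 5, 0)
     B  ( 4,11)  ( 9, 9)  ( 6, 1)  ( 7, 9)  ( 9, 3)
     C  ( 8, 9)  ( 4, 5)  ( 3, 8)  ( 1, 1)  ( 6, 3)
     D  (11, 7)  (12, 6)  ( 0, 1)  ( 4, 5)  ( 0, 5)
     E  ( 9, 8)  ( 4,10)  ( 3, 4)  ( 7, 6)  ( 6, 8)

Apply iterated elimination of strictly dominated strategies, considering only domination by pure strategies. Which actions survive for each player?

Remaining: P1:{A,D} P2:{P,Q}

P2 drop R (P beats it: A:8>7 B:11>1 C:9>8 D:7>1 E:8>4)
P2 drop S (P beats it: A:8>7 B:11>9 C:9>1 D:7>5 E:8>6)
P2 drop T (Q beats it: A:9>0 B:9>3 C:5>3 D:6>5 E:10>8)
P1 drop B (A beats it: P:10>4 Q:14>9)
P1 drop C (A beats it: P:10>8 Q:14>4)
P1 drop E (A beats it: P:10>9 Q:14>4)
P1→{A,D} P2→{P,Q}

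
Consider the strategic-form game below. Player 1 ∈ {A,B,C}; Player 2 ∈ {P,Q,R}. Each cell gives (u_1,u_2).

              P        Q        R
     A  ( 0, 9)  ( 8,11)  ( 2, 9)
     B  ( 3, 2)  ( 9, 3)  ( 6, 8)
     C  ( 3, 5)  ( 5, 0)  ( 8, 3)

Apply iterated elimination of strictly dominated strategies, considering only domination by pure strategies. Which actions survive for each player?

P1 drop A (B beats it: P:3>0 Q:9>8 R:6>2)
P2 drop Q (R beats it: B:8>3 C:3>0)
P1→{B,C} P2→{P,R}

Remaining: P1:{B,C} P2:{P,R}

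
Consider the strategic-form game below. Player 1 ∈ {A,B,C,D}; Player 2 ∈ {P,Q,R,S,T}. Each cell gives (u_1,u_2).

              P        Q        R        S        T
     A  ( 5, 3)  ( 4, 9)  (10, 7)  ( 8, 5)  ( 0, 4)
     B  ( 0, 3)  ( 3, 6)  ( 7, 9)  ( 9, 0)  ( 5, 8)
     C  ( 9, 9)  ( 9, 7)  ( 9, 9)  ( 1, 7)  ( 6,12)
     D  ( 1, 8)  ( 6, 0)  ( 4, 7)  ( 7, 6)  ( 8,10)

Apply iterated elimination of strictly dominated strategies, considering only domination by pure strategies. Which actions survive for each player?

P2 drop P (T beats it: A:4>3 B:8>3 C:12>9 D:10>8)
P2 drop S (R beats it: A:7>5 B:9>0 C:9>7 D:7>6)
P1 drop B (C beats it: Q:9>3 R:9>7 T:6>5)
P1→{A,C,D} P2→{Q,R,T}

IESDS → P1:{A,C,D} P2:{Q,R,T}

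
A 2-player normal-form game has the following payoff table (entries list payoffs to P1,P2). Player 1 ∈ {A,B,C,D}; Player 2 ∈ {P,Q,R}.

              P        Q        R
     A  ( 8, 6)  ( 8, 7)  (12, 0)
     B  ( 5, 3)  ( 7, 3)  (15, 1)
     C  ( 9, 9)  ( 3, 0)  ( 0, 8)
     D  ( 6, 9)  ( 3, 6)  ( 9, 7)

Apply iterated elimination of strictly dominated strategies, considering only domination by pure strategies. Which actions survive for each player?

P1 drop D (A beats it: P:8>6 Q:8>3 R:12>9)
P2 drop R (P beats it: A:6>0 B:3>1 C:9>8)
P1 drop B (A beats it: P:8>5 Q:8>7)
P1→{A,C} P2→{P,Q}

Survivors P1:{A,C} P2:{P,Q}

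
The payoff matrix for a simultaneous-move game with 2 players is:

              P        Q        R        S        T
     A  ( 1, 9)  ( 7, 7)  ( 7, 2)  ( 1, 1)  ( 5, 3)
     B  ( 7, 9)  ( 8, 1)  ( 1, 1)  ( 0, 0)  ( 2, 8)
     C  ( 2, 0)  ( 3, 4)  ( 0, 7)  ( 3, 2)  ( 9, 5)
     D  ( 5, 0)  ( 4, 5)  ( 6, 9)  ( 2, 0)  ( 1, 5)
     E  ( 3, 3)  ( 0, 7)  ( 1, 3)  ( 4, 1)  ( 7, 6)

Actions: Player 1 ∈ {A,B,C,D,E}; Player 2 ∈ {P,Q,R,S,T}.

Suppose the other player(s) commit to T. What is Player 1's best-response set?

P1 best: {C}

u_1(A vs T) = 5
u_1(B vs T) = 2
u_1(C vs T) = 9
u_1(D vs T) = 1
u_1(E vs T) = 7
max payoff 9 at {C}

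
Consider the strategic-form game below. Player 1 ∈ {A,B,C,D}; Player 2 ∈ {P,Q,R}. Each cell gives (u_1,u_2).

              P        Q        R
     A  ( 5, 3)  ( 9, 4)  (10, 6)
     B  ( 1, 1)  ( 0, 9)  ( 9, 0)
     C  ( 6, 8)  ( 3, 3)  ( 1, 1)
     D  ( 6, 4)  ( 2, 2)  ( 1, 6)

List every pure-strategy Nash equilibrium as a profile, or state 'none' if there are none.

NE set: (A,R), (C,P)

(A,P): not NE [P1→D gives 6>5; P2→R gives 6>3]
(A,Q): not NE [P2→R gives 6>4]
(A,R): NE
(B,P): not NE [P1→D gives 6>1; P2→Q gives 9>1]
(B,Q): not NE [P1→A gives 9>0]
(B,R): not NE [P1→A gives 10>9; P2→Q gives 9>0]
(C,P): NE
(C,Q): not NE [P1→A gives 9>3; P2→P gives 8>3]
(C,R): not NE [P1→A gives 10>1; P2→P gives 8>1]
(D,P): not NE [P2→R gives 6>4]
(D,Q): not NE [P1→A gives 9>2; P2→R gives 6>2]
(D,R): not NE [P1→A gives 10>1]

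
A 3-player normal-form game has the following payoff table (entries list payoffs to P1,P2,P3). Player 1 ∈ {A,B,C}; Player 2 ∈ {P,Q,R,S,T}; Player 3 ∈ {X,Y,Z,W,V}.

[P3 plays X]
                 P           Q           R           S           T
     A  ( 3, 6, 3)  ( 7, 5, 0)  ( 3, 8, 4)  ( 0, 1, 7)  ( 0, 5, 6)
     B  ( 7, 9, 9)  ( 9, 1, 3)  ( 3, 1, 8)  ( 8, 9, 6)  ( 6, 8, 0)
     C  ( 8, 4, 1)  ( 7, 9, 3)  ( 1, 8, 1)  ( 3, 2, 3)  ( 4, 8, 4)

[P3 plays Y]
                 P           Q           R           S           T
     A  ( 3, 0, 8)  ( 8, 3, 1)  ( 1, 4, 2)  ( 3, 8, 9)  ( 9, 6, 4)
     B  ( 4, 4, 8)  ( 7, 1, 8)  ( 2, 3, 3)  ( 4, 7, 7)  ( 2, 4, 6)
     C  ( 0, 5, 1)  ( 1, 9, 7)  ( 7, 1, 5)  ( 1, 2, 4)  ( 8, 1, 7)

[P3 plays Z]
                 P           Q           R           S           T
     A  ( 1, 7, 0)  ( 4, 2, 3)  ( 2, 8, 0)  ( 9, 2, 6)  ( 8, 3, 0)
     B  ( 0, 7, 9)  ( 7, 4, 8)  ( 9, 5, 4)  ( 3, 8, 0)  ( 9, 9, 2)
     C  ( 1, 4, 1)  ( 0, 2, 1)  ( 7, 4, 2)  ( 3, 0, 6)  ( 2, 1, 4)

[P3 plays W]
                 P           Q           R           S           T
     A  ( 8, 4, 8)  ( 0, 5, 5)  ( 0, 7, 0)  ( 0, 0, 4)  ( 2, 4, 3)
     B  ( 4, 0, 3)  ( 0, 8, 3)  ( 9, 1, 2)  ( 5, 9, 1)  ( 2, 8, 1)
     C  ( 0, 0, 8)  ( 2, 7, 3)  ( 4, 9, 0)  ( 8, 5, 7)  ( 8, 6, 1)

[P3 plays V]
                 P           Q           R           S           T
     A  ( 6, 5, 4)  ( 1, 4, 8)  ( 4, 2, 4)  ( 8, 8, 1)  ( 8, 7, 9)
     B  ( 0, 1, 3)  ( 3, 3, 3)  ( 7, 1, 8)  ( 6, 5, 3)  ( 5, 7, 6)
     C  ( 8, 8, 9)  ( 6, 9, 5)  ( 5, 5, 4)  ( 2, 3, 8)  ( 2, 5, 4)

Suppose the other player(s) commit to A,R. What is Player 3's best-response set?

u_3(X vs A,R) = 4
u_3(Y vs A,R) = 2
u_3(Z vs A,R) = 0
u_3(W vs A,R) = 0
u_3(V vs A,R) = 4
max payoff 4 at {X,V}

P3 best: {X,V}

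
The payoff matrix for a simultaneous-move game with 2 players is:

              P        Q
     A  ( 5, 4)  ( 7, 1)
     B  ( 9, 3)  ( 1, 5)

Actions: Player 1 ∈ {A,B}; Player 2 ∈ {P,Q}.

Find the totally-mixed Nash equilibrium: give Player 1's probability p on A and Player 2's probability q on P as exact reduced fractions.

P1 mixes 2/5 on A; P2 mixes 3/5 on P

P1 indiff ⇒ q·5+(1-q)·7 = q·9+(1-q)·1 ⇒ q(-4) = (1-q)(-6) ⇒ q = 3/5
P2 indiff ⇒ p·4+(1-p)·3 = p·1+(1-p)·5 ⇒ p(3) = (1-p)(2) ⇒ p = 2/5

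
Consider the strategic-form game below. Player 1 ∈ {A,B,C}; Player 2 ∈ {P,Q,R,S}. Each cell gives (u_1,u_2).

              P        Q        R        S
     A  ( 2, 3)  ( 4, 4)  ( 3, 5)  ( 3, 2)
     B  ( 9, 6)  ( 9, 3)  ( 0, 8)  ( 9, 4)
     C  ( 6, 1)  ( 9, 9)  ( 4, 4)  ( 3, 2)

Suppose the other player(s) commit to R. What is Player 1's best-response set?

P1 best: {C}

u_1(A vs R) = 3
u_1(B vs R) = 0
u_1(C vs R) = 4
max payoff 4 at {C}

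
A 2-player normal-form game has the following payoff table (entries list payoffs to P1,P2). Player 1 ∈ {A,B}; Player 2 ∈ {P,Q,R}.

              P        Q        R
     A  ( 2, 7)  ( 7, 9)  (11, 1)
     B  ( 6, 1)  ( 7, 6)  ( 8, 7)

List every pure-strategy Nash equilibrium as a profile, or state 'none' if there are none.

(A,P): not NE [P1→B gives 6>2; P2→Q gives 9>7]
(A,Q): NE
(A,R): not NE [P2→Q gives 9>1]
(B,P): not NE [P2→R gives 7>1]
(B,Q): not NE [P2→R gives 7>6]
(B,R): not NE [P1→A gives 11>8]

Nash profiles: (A,Q)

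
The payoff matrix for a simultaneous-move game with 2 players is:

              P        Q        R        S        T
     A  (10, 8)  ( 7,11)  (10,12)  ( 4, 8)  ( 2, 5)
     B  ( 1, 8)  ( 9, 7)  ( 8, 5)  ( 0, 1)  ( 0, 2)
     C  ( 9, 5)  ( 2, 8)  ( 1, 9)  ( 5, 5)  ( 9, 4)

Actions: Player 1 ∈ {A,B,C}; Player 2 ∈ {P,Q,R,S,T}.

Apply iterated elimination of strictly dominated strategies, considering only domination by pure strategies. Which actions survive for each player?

P2 drop S (Q beats it: A:11>8 B:7>1 C:8>5)
P2 drop T (P beats it: A:8>5 B:8>2 C:5>4)
P1 drop C (A beats it: P:10>9 Q:7>2 R:10>1)
P1→{A,B} P2→{P,Q,R}

Remaining: P1:{A,B} P2:{P,Q,R}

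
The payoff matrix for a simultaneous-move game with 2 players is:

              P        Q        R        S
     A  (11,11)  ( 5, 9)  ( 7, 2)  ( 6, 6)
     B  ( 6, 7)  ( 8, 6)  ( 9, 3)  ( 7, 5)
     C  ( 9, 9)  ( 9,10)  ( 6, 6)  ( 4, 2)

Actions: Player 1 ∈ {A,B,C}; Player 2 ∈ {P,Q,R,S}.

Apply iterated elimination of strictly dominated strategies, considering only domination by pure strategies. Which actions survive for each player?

Survivors P1:{A,C} P2:{P,Q}

P2 drop R (P beats it: A:11>2 B:7>3 C:9>6)
P2 drop S (P beats it: A:11>6 B:7>5 C:9>2)
P1 drop B (C beats it: P:9>6 Q:9>8)
P1→{A,C} P2→{P,Q}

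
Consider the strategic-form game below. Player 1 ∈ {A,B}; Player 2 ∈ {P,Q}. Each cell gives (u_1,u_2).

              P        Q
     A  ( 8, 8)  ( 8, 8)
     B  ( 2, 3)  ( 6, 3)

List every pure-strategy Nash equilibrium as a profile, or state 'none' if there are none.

(A,P): NE
(A,Q): NE
(B,P): not NE [P1→A gives 8>2]
(B,Q): not NE [P1→A gives 8>6]

NE set: (A,P), (A,Q)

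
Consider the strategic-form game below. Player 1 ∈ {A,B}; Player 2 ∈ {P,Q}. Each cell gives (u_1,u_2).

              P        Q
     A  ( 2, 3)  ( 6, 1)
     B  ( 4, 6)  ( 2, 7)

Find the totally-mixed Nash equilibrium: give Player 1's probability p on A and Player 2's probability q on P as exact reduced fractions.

P1 mixes 1/3 on A; P2 mixes 2/3 on P

P1 indiff ⇒ q·2+(1-q)·6 = q·4+(1-q)·2 ⇒ q(-2) = (1-q)(-4) ⇒ q = 2/3
P2 indiff ⇒ p·3+(1-p)·6 = p·1+(1-p)·7 ⇒ p(2) = (1-p)(1) ⇒ p = 1/3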